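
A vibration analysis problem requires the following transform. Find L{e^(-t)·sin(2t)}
First shifting: L{e^(at)f(t)}=F(s-a)
L{sin(2t)}=2/(s² + 4)
Shift: 2/((s + 1)² + 4)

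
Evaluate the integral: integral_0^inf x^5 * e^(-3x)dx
This is a Gamma integral. Substitute u = 3x (du = 3 dx):
integral_0^inf x^5*e^(-3x) dx = (1/3^6) integral_0^inf u^5*e^(-u) du
= Gamma(6)/3^6 = 5!/3^6 = 120/729

Answer: 40/243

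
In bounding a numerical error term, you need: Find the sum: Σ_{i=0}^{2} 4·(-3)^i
Geometric series: S=a(1 - r^n)/(1 - r)
a=4, r=-3, n=3
S=4(1+27)/4=28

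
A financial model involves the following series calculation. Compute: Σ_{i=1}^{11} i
Using formula: Σ i^1=n(n+1)/2=11·12/2=66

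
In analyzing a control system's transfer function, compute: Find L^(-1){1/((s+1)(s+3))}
Partial fractions: 1/((s+1)(s+3))=A/(s+1)+B/(s+3)
Cover-up: A=1/(s+3)|_{s=-1}=1/2; B=1/(s+1)|_{s=-3}=-1/2
L^(-1)=(1/2)e^(-t) - (1/2)e^(-3t)

Answer: (1/2)(e^(-t) - e^(-3t))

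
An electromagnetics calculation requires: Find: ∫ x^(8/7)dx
Power rule: ∫ x^(8/7) dx=x^(15/7)/(15/7) + C

Answer: (7/15)·x^(15/7) + C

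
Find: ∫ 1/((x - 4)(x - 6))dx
Partial fractions: 1/((x-4)(x-6))=A/(x-4)+B/(x-6)
A=-1/2, B=1/2
∫ [-1/2· 1/(x-4)+1/2· 1/(x-6)] dx
=(1/2)[ln|x-6| - ln|x-4|]+C

Answer: (1/2)·ln|(x-6)/(x-4)|+C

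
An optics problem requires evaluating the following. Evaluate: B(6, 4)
B(x,y)=Γ(x)Γ(y)/Γ(x+y)=(x-1)!(y-1)!/(x+y-1)!
B(6,4)=5!·3!/9!=1/504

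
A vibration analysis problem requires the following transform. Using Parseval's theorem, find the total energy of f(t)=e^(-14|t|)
Parseval's theorem: E=integral |f(t)|^2 dt=(1/2pi) integral |F(omega)|^2 domega
E=integral_{-inf}^{inf} e^(-28|t|) dt=2 * integral_0^inf e^(-28t) dt=2/(2 * 14)=1/14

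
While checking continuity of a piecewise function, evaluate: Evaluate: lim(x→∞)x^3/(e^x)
Apply L'Hôpital 3 times (∞/∞ each time):
Eventually get 3!/(e^x) → 0

Answer: 0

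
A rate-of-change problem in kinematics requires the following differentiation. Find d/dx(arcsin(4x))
d/dx[arcsin(u)] = u'/√(1-u²), u = 4x, u' = 4

Answer: 4/√(1 - 16x²)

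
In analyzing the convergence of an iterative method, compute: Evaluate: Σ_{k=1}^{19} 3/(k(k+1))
Partial fractions: 3/(k(k + 1))=3/k - 3/(k + 1)
Telescoping sum: 3(1 - 1/20)=3·19/20

Answer: 57/20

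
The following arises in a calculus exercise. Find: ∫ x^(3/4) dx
Power rule: ∫ x^(3/4) dx = x^(7/4)/(7/4)+C

Answer: (4/7)·x^(7/4)+C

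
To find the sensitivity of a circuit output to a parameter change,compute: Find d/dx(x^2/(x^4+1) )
Quotient rule: (f/g)'=(f'g - fg')/g²
f=x^2, f'=2x
g=x^4 + 1, g'=4x^3

Answer: (2x·(x^4 + 1) - 4x^5)/(x^4 + 1)²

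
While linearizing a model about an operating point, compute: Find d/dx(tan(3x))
Chain rule: d/dx[tan(u)]=sec²(u)·u' where u=3x
u'=3

Answer: 3·sec²(3x)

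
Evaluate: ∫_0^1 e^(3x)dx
Antiderivative: (1/3)e^(3x)
Evaluate: (1/3)(e^3-1)

Answer: (e^3-1)/3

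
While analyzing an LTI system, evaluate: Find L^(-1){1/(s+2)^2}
L^(-1){1/(s-a)^n}=t^(n-1)·e^(at)/(n-1)!
Here a=-2, n=2: t^1·e^(-2t)/1

Answer: t·e^(-2t)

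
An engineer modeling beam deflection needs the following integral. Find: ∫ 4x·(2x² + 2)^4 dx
Let u = 2x²+2, du = 4x dx
∫ u^4 du = u^5/5+C

Answer: (2x²+2)^5/5+C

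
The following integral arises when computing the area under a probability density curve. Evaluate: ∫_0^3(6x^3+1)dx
Step 1: Find antiderivative F(x)=(3/2)x^4 + x
Step 2: F(3) - F(0)=249/2 - (0)=249/2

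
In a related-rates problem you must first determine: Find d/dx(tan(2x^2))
Chain rule: d/dx[tan(u)]=sec²(u)·u' where u=2x^2
u'=4x

Answer: 4x·sec²(2x^2)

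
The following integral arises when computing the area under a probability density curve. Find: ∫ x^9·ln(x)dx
By parts: u = ln(x), dv = x^9 dx
du = 1/x dx, v = x^10/10
= x^10·ln(x)/10 - ∫ x^9/10 dx
= x^10·ln(x)/10 - x^10/100 + C

Answer: x^10(ln(x)/10 - 1/100) + C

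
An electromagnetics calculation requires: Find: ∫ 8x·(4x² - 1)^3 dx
Let u = 4x² - 1, du = 8x dx
∫ u^3 du = u^4/4 + C

Answer: (4x² - 1)^4/4 + C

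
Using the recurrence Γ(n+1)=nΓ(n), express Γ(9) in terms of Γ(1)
Γ(9)=8Γ(8)=8·7Γ(7)=...=8!·Γ(1)=40320·Γ(1)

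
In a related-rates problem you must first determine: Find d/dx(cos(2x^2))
Chain rule: d/dx[cos(u)] = -sin(u)·u' where u = 2x^2
u' = 4x

Answer: -4x·sin(2x^2)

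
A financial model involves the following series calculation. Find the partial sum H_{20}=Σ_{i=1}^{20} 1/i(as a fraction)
H_20 = 1 + 1/2 + 1/3 + ... + 1/20
= 55835135/15519504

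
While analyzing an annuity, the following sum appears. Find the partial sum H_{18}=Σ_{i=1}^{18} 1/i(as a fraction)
H_18 = 1+1/2+1/3+...+1/18
= 14274301/4084080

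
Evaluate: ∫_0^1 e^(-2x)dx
Antiderivative: (1/(-2))e^(-2x)
Evaluate: (1/(-2))(e^-2 - 1)

Answer: (e^-2 - 1)/(-2)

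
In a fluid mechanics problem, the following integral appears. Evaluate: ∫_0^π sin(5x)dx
Antiderivative: -cos(5x)/5
Evaluate at bounds: [-cos(5·π)/5] - [-cos(5·0)/5]
= (-(-1) + (1))/5 = 2/5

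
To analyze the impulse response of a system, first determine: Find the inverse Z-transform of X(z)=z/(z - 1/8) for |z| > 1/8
Standard pair: z/(z-a) <-> a^n * u[n] for causal signals
With a = 1/8: x[n] = (1/8)^n * u[n]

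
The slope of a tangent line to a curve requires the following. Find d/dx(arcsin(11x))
d/dx[arcsin(u)]=u'/√(1-u²), u=11x, u'=11

Answer: 11/√(1 - 121x²)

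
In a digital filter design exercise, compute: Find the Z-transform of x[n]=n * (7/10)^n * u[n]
Using the property Z{n * a^n * u[n]} = az/(z-a)^2
With a = 7/10: X(z) = (7/10)z/(z - 7/10)^2, |z| > 7/10

Answer: (7/10)z/(z - 7/10)^2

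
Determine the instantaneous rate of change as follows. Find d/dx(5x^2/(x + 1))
Quotient rule: (f/g)'=(f'g - fg')/g²
f=5x^2, f'=10x
g=x + 1, g'=1

Answer: (10x·(x + 1) - 5x^2)/(x + 1)²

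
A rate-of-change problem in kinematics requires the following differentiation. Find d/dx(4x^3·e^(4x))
Product rule: (fg)'=f'g + fg'
f=4x^3, f'=12x^2
g=e^(4x), g'=4·e^(4x)

Answer: 12x^2·e^(4x) + 16x^3·e^(4x)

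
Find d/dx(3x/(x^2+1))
Quotient rule: (f/g)'=(f'g - fg')/g²
f=3x, f'=3
g=x^2 + 1, g'=2x

Answer: (3·(x^2 + 1) - 6x^2)/(x^2 + 1)²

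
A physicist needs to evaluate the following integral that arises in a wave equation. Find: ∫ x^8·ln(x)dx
By parts: u = ln(x), dv = x^8 dx
du = 1/x dx, v = x^9/9
= x^9·ln(x)/9 - ∫ x^8/9 dx
= x^9·ln(x)/9 - x^9/81+C

Answer: x^9(ln(x)/9-1/81)+C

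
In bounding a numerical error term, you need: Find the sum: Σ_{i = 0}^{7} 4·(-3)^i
Geometric series: S = a(1 - r^n)/(1 - r)
a = 4, r = -3, n = 8
S = 4(1 - 6561)/4 = -6560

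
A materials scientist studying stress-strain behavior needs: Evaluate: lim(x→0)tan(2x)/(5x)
tan(u) ≈ u for small u:
tan(2x)/(5x) ≈ 2x/(5x)=2/5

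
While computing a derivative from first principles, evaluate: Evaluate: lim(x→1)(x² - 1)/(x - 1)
Factor: (x² - 1) = (x-1)(x + 1)
Cancel (x-1): lim(x→1) (x + 1) = 2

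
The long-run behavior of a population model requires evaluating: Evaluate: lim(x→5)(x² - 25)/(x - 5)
Factor: (x² - 25)=(x-5)(x+5)
Cancel (x-5): lim(x→5) (x+5)=10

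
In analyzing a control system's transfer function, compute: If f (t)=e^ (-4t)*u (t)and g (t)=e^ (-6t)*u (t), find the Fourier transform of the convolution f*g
By the convolution theorem: F{f * g} = F(omega) * G(omega)
F(omega) = 1/(4+j * omega), G(omega) = 1/(6+j * omega)
F{f * g} = 1/((4+j * omega)(6+j * omega))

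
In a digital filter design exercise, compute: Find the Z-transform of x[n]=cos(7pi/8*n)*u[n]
Z{cos(w0 * n) * u[n]} = z(z - cos(w0))/(z^2 - 2z * cos(w0) + 1)
With w0 = 7pi/8: X(z) = z(z - cos(7pi/8))/(z^2 - 2z * cos(7pi/8) + 1)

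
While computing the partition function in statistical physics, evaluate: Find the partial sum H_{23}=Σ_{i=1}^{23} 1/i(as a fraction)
H_23=1 + 1/2 + 1/3 + ... + 1/23
=444316699/118982864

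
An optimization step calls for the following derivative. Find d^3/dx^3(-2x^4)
Apply power rule 3 times:
d^1: -8x^3
d^2: -24x^2
d^3: -48x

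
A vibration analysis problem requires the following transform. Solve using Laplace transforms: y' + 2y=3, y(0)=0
Take L of both sides: sY(s) - 0 + 2Y(s)=3/s
Y(s)(s + 2)=3/s + 0
Y(s)=3/(s(s + 2)) + 0/(s + 2)
Partial fractions: 3/(s(s + 2))=(3/2)/s - (3/2)/(s + 2)
So Y(s)=(3/2)/s - (3/2)/(s + 2)
Inverse transform (L^(-1){1/s}=1, L^(-1){1/(s + 2)}=e^(-2t)):

Answer: y(t)=3/2 - (3/2)·e^(-2t)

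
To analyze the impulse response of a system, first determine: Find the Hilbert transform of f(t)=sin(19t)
The Hilbert transform shifts each frequency component by -pi/2.
H{sin(wt)} = -cos(wt)
With w = 19: H{sin(19t)} = -cos(19t)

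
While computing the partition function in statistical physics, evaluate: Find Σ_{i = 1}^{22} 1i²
= 1·n(n + 1)(2n + 1)/6 = 1·22·23·45/6 = 3795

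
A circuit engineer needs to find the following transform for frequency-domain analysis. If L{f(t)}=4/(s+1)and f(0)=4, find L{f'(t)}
L{f'(t)} = s·F(s) - f(0) = 4s/(s+1)-4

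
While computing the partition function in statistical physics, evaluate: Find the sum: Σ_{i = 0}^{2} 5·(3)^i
Geometric series: S = a(1 - r^n)/(1 - r)
a = 5, r = 3, n = 3
S = 5(1 - 27)/-2 = 65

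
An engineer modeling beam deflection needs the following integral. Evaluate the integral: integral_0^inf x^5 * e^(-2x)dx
This is a Gamma integral. Substitute u=2x (du=2 dx):
integral_0^inf x^5*e^(-2x) dx=(1/2^6) integral_0^inf u^5*e^(-u) du
=Gamma(6)/2^6=5!/2^6=120/64

Answer: 15/8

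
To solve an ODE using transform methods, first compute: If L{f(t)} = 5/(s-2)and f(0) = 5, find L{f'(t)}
L{f'(t)}=s·F(s) - f(0)=5s/(s-2) - 5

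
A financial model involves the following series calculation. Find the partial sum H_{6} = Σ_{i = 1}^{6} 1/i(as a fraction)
H_6=1+1/2+1/3+...+1/6
=49/20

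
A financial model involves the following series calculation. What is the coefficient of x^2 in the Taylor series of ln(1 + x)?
ln(1+x) = Σ (-1)^(n+1) x^n/n
Coefficient of x^2 = (-1)^3/2 = -1/2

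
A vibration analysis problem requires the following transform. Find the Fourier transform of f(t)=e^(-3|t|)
Using the standard pair: F{e^(-a|t|)} = 2a/(a^2+omega^2)
With a = 3: F(omega) = 6/(9+omega^2)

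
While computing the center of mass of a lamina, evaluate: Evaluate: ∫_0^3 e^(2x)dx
Antiderivative: (1/2)e^(2x)
Evaluate: (1/2)(e^6-1)

Answer: (e^6-1)/2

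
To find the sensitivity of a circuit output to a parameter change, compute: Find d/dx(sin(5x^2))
Chain rule: d/dx[sin(u)] = cos(u)·u' where u = 5x^2
u' = 10x

Answer: 10x·cos(5x^2)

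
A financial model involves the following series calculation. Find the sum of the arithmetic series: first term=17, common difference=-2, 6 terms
Last term: a_n = 17+(6-1)·-2 = 7
Sum = n(a_1+a_n)/2 = 6(17+7)/2 = 72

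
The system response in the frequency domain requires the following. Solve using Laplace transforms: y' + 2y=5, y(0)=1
Take L of both sides: sY(s)-1+2Y(s) = 5/s
Y(s)(s+2) = 5/s+1
Y(s) = 5/(s(s+2))+1/(s+2)
Partial fractions: 5/(s(s+2)) = (5/2)/s - (5/2)/(s+2)
So Y(s) = (5/2)/s - (3/2)/(s+2)
Inverse transform (L^(-1){1/s} = 1, L^(-1){1/(s+2)} = e^(-2t)):

Answer: y(t) = 5/2 - (3/2)·e^(-2t)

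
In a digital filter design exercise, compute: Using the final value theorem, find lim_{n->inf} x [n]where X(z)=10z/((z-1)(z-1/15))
Final value theorem: lim x[n] = lim_{z->1} (z-1) * X(z)
(z-1) * X(z) = 10z/(z-1/15)
As z->1: 10/(1-1/15) = 10/(14/15) = 75/7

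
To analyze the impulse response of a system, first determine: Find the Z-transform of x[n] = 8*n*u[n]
Z{n*u[n]} = z/(z-1)^2
By linearity: Z{8*n*u[n]} = 8z/(z-1)^2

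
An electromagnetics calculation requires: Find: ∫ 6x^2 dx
Using power rule: ∫ 6x^2 dx=6/3 x^3 + C=2x^3 + C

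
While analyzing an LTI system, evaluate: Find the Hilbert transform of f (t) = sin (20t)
The Hilbert transform shifts each frequency component by -pi/2.
H{sin(wt)} = -cos(wt)
With w = 20: H{sin(20t)} = -cos(20t)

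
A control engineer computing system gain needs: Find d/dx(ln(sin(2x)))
Chain rule: d/dx[ln(u)] = u'/u where u = sin(2x)
u' = 2cos(2x)

Answer: (2cos(2x))/(sin(2x))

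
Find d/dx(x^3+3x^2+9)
Power rule: d/dx(ax^n)=n·a·x^(n-1)
Term by term: 3·x^2+6·x

Answer: 3x^2+6x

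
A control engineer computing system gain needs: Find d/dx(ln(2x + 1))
Chain rule: d/dx[ln(u)] = u'/u where u = 2x + 1
u' = 2

Answer: (2)/(2x + 1)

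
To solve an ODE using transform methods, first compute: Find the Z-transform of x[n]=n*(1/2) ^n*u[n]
Using the property Z{n*a^n*u[n]} = az/(z-a)^2
With a = 1/2: X(z) = (1/2)z/(z - 1/2)^2, |z| > 1/2

Answer: (1/2)z/(z - 1/2)^2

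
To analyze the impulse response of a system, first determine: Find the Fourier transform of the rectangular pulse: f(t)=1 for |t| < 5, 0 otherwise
F(omega) = integral from -5 to 5 of e^(-j*omega*t) dt
= 2*sin(5*omega)/omega = 10*sinc(5*omega/pi)

Answer: 2*sin(5*omega)/omega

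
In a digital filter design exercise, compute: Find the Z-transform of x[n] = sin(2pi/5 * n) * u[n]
Z{sin(w0*n)*u[n]} = z*sin(w0)/(z^2-2z*cos(w0)+1)
With w0 = 2pi/5: X(z) = z*sin(2pi/5)/(z^2-2z*cos(2pi/5)+1)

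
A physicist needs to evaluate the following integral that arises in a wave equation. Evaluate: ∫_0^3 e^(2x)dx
Antiderivative: (1/2)e^(2x)
Evaluate: (1/2)(e^6-1)

Answer: (e^6-1)/2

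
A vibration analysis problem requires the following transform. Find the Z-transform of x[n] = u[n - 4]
Using the time-shift property: Z{u[n-4]} = z^(-4)*z/(z-1)
= z^(-3)/(z-1)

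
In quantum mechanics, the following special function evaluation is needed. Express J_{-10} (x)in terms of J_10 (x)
For integer n: J_{-n}(x) = (-1)^n J_n(x)
With n = 10: J_{-10}(x) = (-1)^10 J_10(x) = J_10(x)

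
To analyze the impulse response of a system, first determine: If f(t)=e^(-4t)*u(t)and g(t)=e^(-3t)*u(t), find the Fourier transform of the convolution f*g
By the convolution theorem: F{f*g}=F(omega)*G(omega)
F(omega)=1/(4 + j*omega), G(omega)=1/(3 + j*omega)
F{f*g}=1/((4 + j*omega)(3 + j*omega))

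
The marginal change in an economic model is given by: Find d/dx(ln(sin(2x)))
Chain rule: d/dx[ln(u)]=u'/u where u=sin(2x)
u'=2cos(2x)

Answer: (2cos(2x))/(sin(2x))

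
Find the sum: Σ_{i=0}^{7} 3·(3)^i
Geometric series: S=a(1 - r^n)/(1 - r)
a=3, r=3, n=8
S=3(1 - 6561)/-2=9840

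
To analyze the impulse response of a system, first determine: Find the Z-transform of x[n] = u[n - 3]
Using the time-shift property: Z{u[n-3]} = z^(-3) * z/(z-1)
= z^(-2)/(z-1)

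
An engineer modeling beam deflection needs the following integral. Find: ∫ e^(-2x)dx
Since d/dx[e^(-2x)] = -2e^(-2x), we get -1/2 e^(-2x)+C

Answer: (-1/2)e^(-2x)+C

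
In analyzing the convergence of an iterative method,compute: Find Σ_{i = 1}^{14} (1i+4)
=1·Σ i + 4·14=1·105 + 56=161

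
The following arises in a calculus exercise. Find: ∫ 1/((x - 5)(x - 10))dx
Partial fractions: 1/((x-5)(x-10))=A/(x-5)+B/(x-10)
A=-1/5, B=1/5
∫ [-1/5· 1/(x-5)+1/5· 1/(x-10)] dx
=(1/5)[ln|x-10| - ln|x-5|]+C

Answer: (1/5)·ln|(x-10)/(x-5)|+C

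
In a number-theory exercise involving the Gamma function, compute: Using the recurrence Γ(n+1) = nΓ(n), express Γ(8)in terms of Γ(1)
Γ(8)=7Γ(7)=7·6Γ(6)=...=7!·Γ(1)=5040·Γ(1)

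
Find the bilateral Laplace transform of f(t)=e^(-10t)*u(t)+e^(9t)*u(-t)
For e^(-10t) * u(t): L = 1/(s+10), Re(s) > -10
For e^(9t) * u(-t): L = -1/(s-9), Re(s) < 9
Combined: F(s) = 1/(s+10)-1/(s-9), -10 < Re(s) < 9

Answer: 1/(s+10)-1/(s-9), ROC: -10 < Re(s) < 9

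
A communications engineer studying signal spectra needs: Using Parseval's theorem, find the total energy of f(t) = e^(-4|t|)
Parseval's theorem: E=integral |f(t)|^2 dt=(1/2pi) integral |F(omega)|^2 domega
E=integral_{-inf}^{inf} e^(-8|t|) dt=2 * integral_0^inf e^(-8t) dt=2/(2 * 4)=1/4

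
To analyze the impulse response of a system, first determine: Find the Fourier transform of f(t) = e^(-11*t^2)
The Fourier transform of a Gaussian e^(-a*t^2) is sqrt(pi/a)*e^(-omega^2/(4a)).
With a=11: F(omega)=sqrt(pi/11)*e^(-omega^2/44)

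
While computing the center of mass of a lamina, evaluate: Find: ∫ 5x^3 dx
Using power rule: ∫ 5x^3 dx = 5/4 x^4+C = (5/4)x^4+C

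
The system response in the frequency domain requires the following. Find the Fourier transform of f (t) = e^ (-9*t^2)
The Fourier transform of a Gaussian e^(-a * t^2) is sqrt(pi/a) * e^(-omega^2/(4a)).
With a = 9: F(omega) = sqrt(pi)/3 * e^(-omega^2/36)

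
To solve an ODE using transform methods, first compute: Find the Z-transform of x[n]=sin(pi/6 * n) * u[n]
Z{sin(w0 * n) * u[n]} = z * sin(w0)/(z^2-2z * cos(w0)+1)
With w0 = pi/6: X(z) = z * sin(pi/6)/(z^2-2z * cos(pi/6)+1)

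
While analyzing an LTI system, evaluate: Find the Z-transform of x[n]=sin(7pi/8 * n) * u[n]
Z{sin(w0*n)*u[n]}=z*sin(w0)/(z^2 - 2z*cos(w0) + 1)
With w0=7pi/8: X(z)=z*sin(7pi/8)/(z^2 - 2z*cos(7pi/8) + 1)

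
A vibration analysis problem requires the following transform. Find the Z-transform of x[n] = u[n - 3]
Using the time-shift property: Z{u[n-3]} = z^(-3)*z/(z-1)
= z^(-2)/(z-1)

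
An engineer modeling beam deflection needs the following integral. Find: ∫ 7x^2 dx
Using power rule: ∫ 7x^2 dx=7/3 x^3+C=(7/3)x^3+C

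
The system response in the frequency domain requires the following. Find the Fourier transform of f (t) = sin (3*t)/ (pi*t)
sin(W*t)/(pi*t) = (W/pi)*sinc(W*t/pi) is the impulse response of the ideal low-pass filter with cutoff W (here W = 3).
Its Fourier transform is a rectangular function:
F(omega) = 1 for |omega| < 3, 0 otherwise

Answer: rect(omega/6) [i.e., 1 for |omega| < 3, 0 otherwise]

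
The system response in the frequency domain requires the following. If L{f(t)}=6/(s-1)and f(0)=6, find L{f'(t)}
L{f'(t)} = s·F(s) - f(0) = 6s/(s-1)-6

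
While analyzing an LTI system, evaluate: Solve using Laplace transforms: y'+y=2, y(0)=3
Take L of both sides: sY(s) - 3 + Y(s) = 2/s
Y(s)(s + 1) = 2/s + 3
Y(s) = 2/(s(s + 1)) + 3/(s + 1)
Partial fractions: 2/(s(s + 1)) = 2/s - 2/(s + 1)
So Y(s) = 2/s + 1/(s + 1)
Inverse transform (L^(-1){1/s} = 1, L^(-1){1/(s + 1)} = e^(-t)):

Answer: y(t) = 2 + e^(-t)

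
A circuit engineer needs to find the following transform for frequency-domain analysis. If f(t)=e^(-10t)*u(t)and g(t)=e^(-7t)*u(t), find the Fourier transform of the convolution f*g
By the convolution theorem: F{f*g} = F(omega)*G(omega)
F(omega) = 1/(10+j*omega), G(omega) = 1/(7+j*omega)
F{f*g} = 1/((10+j*omega)(7+j*omega))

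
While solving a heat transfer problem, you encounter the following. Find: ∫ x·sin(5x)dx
By parts: u = x, dv = sin(5x) dx
du = dx, v = -cos(5x)/5
= -x·cos(5x)/5+sin(5x)/5²+C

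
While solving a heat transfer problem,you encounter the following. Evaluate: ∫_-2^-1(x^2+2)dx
Step 1: Find antiderivative F(x) = (1/3)x^3+2x
Step 2: F(-1) - F(-2) = -7/3 - (-20/3) = 13/3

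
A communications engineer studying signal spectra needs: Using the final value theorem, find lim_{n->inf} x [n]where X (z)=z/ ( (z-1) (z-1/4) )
Final value theorem: lim x[n]=lim_{z->1} (z-1) * X(z)
(z-1) * X(z)=z/(z-1/4)
As z->1: 1/(1 - 1/4)=1/(3/4)=4/3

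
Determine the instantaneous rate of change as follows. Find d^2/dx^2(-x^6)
Apply power rule 2 times:
d^1: -6x^5
d^2: -30x^4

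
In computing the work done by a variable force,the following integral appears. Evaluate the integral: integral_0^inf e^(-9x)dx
integral_0^inf e^(-9x) dx=[-1/9*e^(-9x)]_0^inf
=0 - (-1/9)=1/9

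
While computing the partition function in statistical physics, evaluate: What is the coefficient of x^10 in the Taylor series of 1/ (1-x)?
1/(1-x) = Σ x^n for |x|<1
All coefficients are 1

Answer: 1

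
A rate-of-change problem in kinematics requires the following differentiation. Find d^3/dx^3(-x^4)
Apply power rule 3 times:
d^1: -4x^3
d^2: -12x^2
d^3: -24x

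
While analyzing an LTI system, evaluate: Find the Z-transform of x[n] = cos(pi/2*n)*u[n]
Z{cos(w0 * n) * u[n]} = z(z - cos(w0))/(z^2-2z * cos(w0)+1)
With w0 = pi/2: X(z) = z(z - cos(pi/2))/(z^2-2z * cos(pi/2)+1)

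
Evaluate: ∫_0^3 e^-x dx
Antiderivative: -e^-x
Evaluate: -(e^-3 - 1)

Answer: (e^-3 - 1)/(-1)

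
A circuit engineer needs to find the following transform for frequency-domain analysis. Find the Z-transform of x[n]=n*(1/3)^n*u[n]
Using the property Z{n * a^n * u[n]}=az/(z-a)^2
With a=1/3: X(z)=(1/3)z/(z - 1/3)^2, |z| > 1/3

Answer: (1/3)z/(z - 1/3)^2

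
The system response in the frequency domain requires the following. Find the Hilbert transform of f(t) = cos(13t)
The Hilbert transform shifts each frequency component by -pi/2.
H{cos(wt)}=sin(wt)
With w=13: H{cos(13t)}=sin(13t)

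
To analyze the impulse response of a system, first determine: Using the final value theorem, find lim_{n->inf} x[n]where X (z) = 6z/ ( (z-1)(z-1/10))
Final value theorem: lim x[n]=lim_{z->1} (z-1)*X(z)
(z-1)*X(z)=6z/(z-1/10)
As z->1: 6/(1 - 1/10)=6/(9/10)=20/3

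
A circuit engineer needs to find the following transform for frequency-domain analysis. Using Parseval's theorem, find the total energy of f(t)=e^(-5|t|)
Parseval's theorem: E = integral |f(t)|^2 dt = (1/2pi) integral |F(omega)|^2 domega
E = integral_{-inf}^{inf} e^(-10|t|) dt = 2*integral_0^inf e^(-10t) dt = 2/(2*5) = 1/5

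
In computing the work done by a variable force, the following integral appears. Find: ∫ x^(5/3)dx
Power rule: ∫ x^(5/3) dx=x^(8/3)/(8/3) + C

Answer: (3/8)·x^(8/3) + C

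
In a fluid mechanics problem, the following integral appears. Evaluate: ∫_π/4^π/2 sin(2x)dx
Antiderivative: -cos(2x)/2
Evaluate at bounds: [-cos(2·π/2)/2] - [-cos(2·π/4)/2]
= (-(-1) + (0))/2 = 1/2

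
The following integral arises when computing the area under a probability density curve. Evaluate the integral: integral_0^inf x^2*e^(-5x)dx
This is a Gamma integral. Substitute u=5x (du=5 dx):
integral_0^inf x^2 * e^(-5x) dx=(1/5^3) integral_0^inf u^2 * e^(-u) du
=Gamma(3)/5^3=2!/5^3=2/125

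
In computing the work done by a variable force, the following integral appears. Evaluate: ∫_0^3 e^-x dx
Antiderivative: -e^-x
Evaluate: -(e^-3 - 1)

Answer: (e^-3 - 1)/(-1)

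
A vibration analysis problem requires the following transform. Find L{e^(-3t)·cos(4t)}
First shifting: L{e^(at)f(t)} = F(s-a)
L{cos(4t)} = s/(s²+16)
Shift: (s+3)/((s+3)²+16)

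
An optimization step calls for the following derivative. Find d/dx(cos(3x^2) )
Chain rule: d/dx[cos(u)]=-sin(u)·u' where u=3x^2
u'=6x

Answer: -6x·sin(3x^2)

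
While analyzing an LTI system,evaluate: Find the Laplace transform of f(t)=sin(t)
L{sin(wt)} = w/(s² + w²)
L{sin(t)} = 1/(s² + 1)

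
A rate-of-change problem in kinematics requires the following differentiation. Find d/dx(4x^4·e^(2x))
Product rule: (fg)'=f'g+fg'
f=4x^4, f'=16x^3
g=e^(2x), g'=2·e^(2x)

Answer: 16x^3·e^(2x)+8x^4·e^(2x)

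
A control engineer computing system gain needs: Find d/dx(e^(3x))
Chain rule: d/dx[e^u]=e^u · u' where u=3x
u'=3

Answer: 3·e^(3x)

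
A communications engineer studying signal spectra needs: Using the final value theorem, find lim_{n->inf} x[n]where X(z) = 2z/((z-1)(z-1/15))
Final value theorem: lim x[n]=lim_{z->1} (z-1)*X(z)
(z-1)*X(z)=2z/(z-1/15)
As z->1: 2/(1-1/15)=2/(14/15)=15/7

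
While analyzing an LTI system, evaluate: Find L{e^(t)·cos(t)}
First shifting: L{e^(at)f(t)} = F(s-a)
L{cos(t)} = s/(s² + 1)
Shift: (s-1)/((s-1)² + 1)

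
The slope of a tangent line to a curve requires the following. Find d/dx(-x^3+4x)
Power rule: d/dx(ax^n)=n·a·x^(n-1)
Term by term: -3·x^2+4

Answer: -3x^2+4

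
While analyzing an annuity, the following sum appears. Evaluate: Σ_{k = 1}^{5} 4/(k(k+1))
Partial fractions: 4/(k(k+1))=4/k - 4/(k+1)
Telescoping sum: 4(1-1/6)=4·5/6

Answer: 10/3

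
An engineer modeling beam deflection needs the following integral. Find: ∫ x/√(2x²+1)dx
Let u=2x²+1, du=4x dx
∫ (1/4)·u^(-1/2) du=√u/2+C

Answer: √(2x²+1)/2+C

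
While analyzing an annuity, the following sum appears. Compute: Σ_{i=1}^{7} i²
Using formula: Σ i^2=n(n + 1)(2n + 1)/6=7·8·15/6=140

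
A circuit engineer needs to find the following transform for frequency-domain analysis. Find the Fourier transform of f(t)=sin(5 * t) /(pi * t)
sin(W*t)/(pi*t)=(W/pi)*sinc(W*t/pi) is the impulse response of the ideal low-pass filter with cutoff W (here W=5).
Its Fourier transform is a rectangular function:
F(omega)=1 for |omega| < 5, 0 otherwise

Answer: rect(omega/10) [i.e., 1 for |omega| < 5, 0 otherwise]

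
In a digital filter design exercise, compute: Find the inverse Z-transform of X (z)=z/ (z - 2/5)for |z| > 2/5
Standard pair: z/(z-a) <-> a^n*u[n] for causal signals
With a = 2/5: x[n] = (2/5)^n*u[n]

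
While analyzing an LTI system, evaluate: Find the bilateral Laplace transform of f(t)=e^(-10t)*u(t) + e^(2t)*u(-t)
For e^(-10t)*u(t): L=1/(s + 10), Re(s) > -10
For e^(2t)*u(-t): L=-1/(s-2), Re(s) < 2
Combined: F(s)=1/(s + 10) - 1/(s-2), -10 < Re(s) < 2

Answer: 1/(s + 10) - 1/(s-2), ROC: -10 < Re(s) < 2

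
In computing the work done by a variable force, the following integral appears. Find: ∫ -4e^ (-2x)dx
Since d/dx[e^(-2x)] = -2e^(-2x), we get 2 e^(-2x)+C

Answer: 2e^(-2x)+C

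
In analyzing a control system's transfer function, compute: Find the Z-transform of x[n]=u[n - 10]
Using the time-shift property: Z{u[n-10]} = z^(-10)*z/(z-1)
= z^(-9)/(z-1)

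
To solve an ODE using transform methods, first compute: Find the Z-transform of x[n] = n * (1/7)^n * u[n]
Using the property Z{n * a^n * u[n]} = az/(z-a)^2
With a = 1/7: X(z) = (1/7)z/(z - 1/7)^2, |z| > 1/7

Answer: (1/7)z/(z - 1/7)^2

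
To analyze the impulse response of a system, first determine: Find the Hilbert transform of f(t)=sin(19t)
The Hilbert transform shifts each frequency component by -pi/2.
H{sin(wt)} = -cos(wt)
With w = 19: H{sin(19t)} = -cos(19t)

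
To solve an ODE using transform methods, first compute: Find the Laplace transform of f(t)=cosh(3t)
L{cosh(at)}=s/(s²-a²)
L{cosh(3t)}=s/(s²-9)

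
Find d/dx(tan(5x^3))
Chain rule: d/dx[tan(u)] = sec²(u)·u' where u = 5x^3
u' = 15x^2

Answer: 15x^2·sec²(5x^3)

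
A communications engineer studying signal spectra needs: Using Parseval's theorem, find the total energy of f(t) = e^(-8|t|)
Parseval's theorem: E = integral |f(t)|^2 dt = (1/2pi) integral |F(omega)|^2 domega
E = integral_{-inf}^{inf} e^(-16|t|) dt = 2*integral_0^inf e^(-16t) dt = 2/(2*8) = 1/8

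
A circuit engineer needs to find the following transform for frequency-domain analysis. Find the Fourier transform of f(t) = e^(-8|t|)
Using the standard pair: F{e^(-a|t|)}=2a/(a^2 + omega^2)
With a=8: F(omega)=16/(64 + omega^2)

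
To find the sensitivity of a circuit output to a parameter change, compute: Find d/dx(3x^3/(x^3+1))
Quotient rule: (f/g)'=(f'g - fg')/g²
f=3x^3, f'=9x^2
g=x^3+1, g'=3x^2

Answer: (9x^2·(x^3+1)-9x^5)/(x^3+1)²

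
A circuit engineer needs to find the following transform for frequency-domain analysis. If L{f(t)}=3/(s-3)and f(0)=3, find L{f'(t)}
L{f'(t)} = s·F(s) - f(0) = 3s/(s-3)-3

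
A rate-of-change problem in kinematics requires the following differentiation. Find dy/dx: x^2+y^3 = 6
Differentiate: 2x+3y^2·(dy/dx)=0
dy/dx=-2x/(3y^2)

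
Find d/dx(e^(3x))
Chain rule: d/dx[e^u] = e^u · u' where u = 3x
u' = 3

Answer: 3·e^(3x)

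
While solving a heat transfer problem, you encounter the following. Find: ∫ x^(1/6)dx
Power rule: ∫ x^(1/6) dx = x^(7/6)/(7/6) + C

Answer: (6/7)·x^(7/6) + C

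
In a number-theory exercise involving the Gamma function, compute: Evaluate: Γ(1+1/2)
Γ(n + 1/2)=(2n)!√π/(4^n·n!)
=2√π/(4·1)=(1/2)·√π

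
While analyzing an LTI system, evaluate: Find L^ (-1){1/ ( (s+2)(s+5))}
Partial fractions: 1/((s+2)(s+5)) = A/(s+2)+B/(s+5)
Cover-up: A = 1/(s+5)|_{s = -2} = 1/3; B = 1/(s+2)|_{s = -5} = -1/3
L^(-1) = (1/3)e^(-2t) - (1/3)e^(-5t)

Answer: (1/3)(e^(-2t) - e^(-5t))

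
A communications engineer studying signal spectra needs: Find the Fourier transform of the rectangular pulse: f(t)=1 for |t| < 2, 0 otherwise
F(omega) = integral from -2 to 2 of e^(-j*omega*t) dt
= 2*sin(2*omega)/omega = 4*sinc(2*omega/pi)

Answer: 2*sin(2*omega)/omega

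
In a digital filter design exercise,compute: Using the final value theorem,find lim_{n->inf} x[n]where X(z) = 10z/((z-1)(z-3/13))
Final value theorem: lim x[n] = lim_{z->1} (z-1) * X(z)
(z-1) * X(z) = 10z/(z-3/13)
As z->1: 10/(1 - 3/13) = 10/(10/13) = 13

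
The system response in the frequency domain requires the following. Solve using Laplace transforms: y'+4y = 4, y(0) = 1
Take L of both sides: sY(s) - 1 + 4Y(s) = 4/s
Y(s)(s + 4) = 4/s + 1
Y(s) = 4/(s(s + 4)) + 1/(s + 4)
Partial fractions: 4/(s(s + 4)) = 1/s - 1/(s + 4)
So Y(s) = 1/s
Inverse transform (L^(-1){1/s} = 1, L^(-1){1/(s + 4)} = e^(-4t)):

Answer: y(t) = 1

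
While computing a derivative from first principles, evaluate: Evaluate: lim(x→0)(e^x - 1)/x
L'Hôpital (0/0): lim e^x/1 = 1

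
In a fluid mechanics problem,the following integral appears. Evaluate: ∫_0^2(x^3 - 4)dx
Step 1: Find antiderivative F(x) = (1/4)x^4-4x
Step 2: F(2) - F(0) = -4 - (0) = -4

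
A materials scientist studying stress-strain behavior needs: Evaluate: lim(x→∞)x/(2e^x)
Apply L'Hôpital 1 times (∞/∞ each time):
Eventually get 1!/(2e^x) → 0

Answer: 0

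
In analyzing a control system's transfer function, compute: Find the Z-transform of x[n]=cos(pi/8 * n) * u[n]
Z{cos(w0*n)*u[n]}=z(z - cos(w0))/(z^2-2z*cos(w0)+1)
With w0=pi/8: X(z)=z(z - cos(pi/8))/(z^2-2z*cos(pi/8)+1)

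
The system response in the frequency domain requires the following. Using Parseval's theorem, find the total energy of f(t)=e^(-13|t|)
Parseval's theorem: E = integral |f(t)|^2 dt = (1/2pi) integral |F(omega)|^2 domega
E = integral_{-inf}^{inf} e^(-26|t|) dt = 2*integral_0^inf e^(-26t) dt = 2/(2*13) = 1/13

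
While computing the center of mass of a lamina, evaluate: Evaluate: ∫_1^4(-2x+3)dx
Step 1: Find antiderivative F(x) = -x^2+3x
Step 2: F(4) - F(1) = -4 - (2) = -6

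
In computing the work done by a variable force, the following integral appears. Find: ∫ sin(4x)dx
Using substitution u = 4x: ∫ sin(u) du/4 = -cos(u)/4 + C

Answer: (-1/4)cos(4x) + C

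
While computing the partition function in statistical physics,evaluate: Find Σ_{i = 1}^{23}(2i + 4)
= 2·Σ i + 4·23 = 2·276 + 92 = 644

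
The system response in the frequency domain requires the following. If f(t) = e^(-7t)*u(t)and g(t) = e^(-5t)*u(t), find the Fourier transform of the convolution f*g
By the convolution theorem: F{f*g} = F(omega)*G(omega)
F(omega) = 1/(7 + j*omega), G(omega) = 1/(5 + j*omega)
F{f*g} = 1/((7 + j*omega)(5 + j*omega))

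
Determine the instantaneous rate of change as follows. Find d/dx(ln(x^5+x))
Chain rule: d/dx[ln(u)] = u'/u where u = x^5 + x
u' = 5x^4 + 1

Answer: (5x^4 + 1)/(x^5 + x)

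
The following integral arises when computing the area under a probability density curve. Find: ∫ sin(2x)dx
Using substitution u=2x: ∫ sin(u) du/2=-cos(u)/2 + C

Answer: (-1/2)cos(2x) + C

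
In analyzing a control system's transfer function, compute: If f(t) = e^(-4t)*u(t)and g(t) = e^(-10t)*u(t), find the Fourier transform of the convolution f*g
By the convolution theorem: F{f * g} = F(omega) * G(omega)
F(omega) = 1/(4 + j * omega), G(omega) = 1/(10 + j * omega)
F{f * g} = 1/((4 + j * omega)(10 + j * omega))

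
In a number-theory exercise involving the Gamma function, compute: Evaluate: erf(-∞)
erf(-∞)=-1 (the error function is odd, so erf(-∞)=-erf(∞)=-1)

Answer: -1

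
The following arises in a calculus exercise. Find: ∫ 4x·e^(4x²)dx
Let u = 4x², du = 8x dx
∫ (1/2)e^u du = e^u/2 + C

Answer: e^(4x²)/2 + C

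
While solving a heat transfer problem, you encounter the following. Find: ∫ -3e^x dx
Since d/dx[e^x] = + e^x, we get -3e^x + C

Answer: -3e^x + C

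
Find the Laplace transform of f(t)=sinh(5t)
L{sinh(at)} = a/(s²-a²)
L{sinh(5t)} = 5/(s²-25)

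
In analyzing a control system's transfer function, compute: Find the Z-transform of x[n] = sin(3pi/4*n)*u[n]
Z{sin(w0*n)*u[n]}=z*sin(w0)/(z^2 - 2z*cos(w0) + 1)
With w0=3pi/4: X(z)=z*sin(3pi/4)/(z^2 - 2z*cos(3pi/4) + 1)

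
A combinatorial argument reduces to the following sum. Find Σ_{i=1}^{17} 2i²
= 2·n(n+1)(2n+1)/6 = 2·17·18·35/6 = 3570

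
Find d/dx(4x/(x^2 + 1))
Quotient rule: (f/g)' = (f'g - fg')/g²
f = 4x, f' = 4
g = x^2 + 1, g' = 2x

Answer: (4·(x^2 + 1) - 8x^2)/(x^2 + 1)²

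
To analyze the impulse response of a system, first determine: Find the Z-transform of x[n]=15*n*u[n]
Z{n*u[n]}=z/(z-1)^2
By linearity: Z{15*n*u[n]}=15z/(z-1)^2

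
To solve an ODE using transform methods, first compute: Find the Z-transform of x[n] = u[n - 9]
Using the time-shift property: Z{u[n-9]} = z^(-9)*z/(z-1)
= z^(-8)/(z-1)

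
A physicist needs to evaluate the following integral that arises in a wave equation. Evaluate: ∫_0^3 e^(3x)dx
Antiderivative: (1/3)e^(3x)
Evaluate: (1/3)(e^9-1)

Answer: (e^9-1)/3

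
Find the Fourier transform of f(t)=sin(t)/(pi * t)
sin(W * t)/(pi * t)=(W/pi) * sinc(W * t/pi) is the impulse response of the ideal low-pass filter with cutoff W (here W=1).
Its Fourier transform is a rectangular function:
F(omega)=1 for |omega| < 1, 0 otherwise

Answer: rect(omega/2) [i.e., 1 for |omega| < 1, 0 otherwise]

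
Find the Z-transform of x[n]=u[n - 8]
Using the time-shift property: Z{u[n-8]} = z^(-8) * z/(z-1)
= z^(-7)/(z-1)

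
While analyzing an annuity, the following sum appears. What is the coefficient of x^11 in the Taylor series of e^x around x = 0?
Taylor series of e^x=Σ x^n/n!
Coefficient of x^11=1/11!=1/39916800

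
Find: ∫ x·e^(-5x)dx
Integration by parts: u=x, dv=e^(-5x) dx
du=dx, v=e^(-5x)/(-5)
=x·e^(-5x)/(-5) - ∫ e^(-5x)/(-5) dx
=x·e^(-5x)/(-5) - e^(-5x)/25+C

Answer: e^(-5x)(x/(-5)-1/25)+C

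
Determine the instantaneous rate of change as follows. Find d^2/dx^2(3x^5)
Apply power rule 2 times:
d^1: 15x^4
d^2: 60x^3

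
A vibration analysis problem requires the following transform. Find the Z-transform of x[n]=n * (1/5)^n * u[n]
Using the property Z{n*a^n*u[n]} = az/(z-a)^2
With a = 1/5: X(z) = (1/5)z/(z - 1/5)^2, |z| > 1/5

Answer: (1/5)z/(z - 1/5)^2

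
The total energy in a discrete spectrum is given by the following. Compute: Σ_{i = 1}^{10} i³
Using formula: Σ i^3 = [n(n+1)/2]² = [10·11/2]² = 3025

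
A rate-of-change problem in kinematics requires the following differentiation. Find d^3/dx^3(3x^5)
Apply power rule 3 times:
d^1: 15x^4
d^2: 60x^3
d^3: 180x^2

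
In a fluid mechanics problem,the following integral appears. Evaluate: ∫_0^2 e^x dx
Antiderivative: e^x
Evaluate: (e^2-1)

Answer: e^2-1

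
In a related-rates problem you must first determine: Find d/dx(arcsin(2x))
d/dx[arcsin(u)]=u'/√(1-u²), u=2x, u'=2

Answer: 2/√(1 - 4x²)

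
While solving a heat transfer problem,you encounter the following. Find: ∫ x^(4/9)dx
Power rule: ∫ x^(4/9) dx=x^(13/9)/(13/9) + C

Answer: (9/13)·x^(13/9) + C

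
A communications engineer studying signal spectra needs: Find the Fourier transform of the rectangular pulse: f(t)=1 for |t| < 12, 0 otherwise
F(omega) = integral from -12 to 12 of e^(-j*omega*t) dt
= 2*sin(12*omega)/omega = 24*sinc(12*omega/pi)

Answer: 2*sin(12*omega)/omega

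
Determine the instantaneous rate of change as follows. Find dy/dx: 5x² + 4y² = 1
Differentiate: 10x+8y·(dy/dx)=0
dy/dx=-10x/(8y)=-(5/4)·(x/y)

Answer: dy/dx=-(5/4)·(x/y)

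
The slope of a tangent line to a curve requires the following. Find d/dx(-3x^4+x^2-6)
Power rule: d/dx(ax^n)=n·a·x^(n-1)
Term by term: -12·x^3+2·x

Answer: -12x^3+2x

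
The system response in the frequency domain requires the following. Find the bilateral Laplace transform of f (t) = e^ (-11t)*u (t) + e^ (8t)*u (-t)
For e^(-11t)*u(t): L=1/(s+11), Re(s) > -11
For e^(8t)*u(-t): L=-1/(s-8), Re(s) < 8
Combined: F(s)=1/(s+11)-1/(s-8), -11 < Re(s) < 8

Answer: 1/(s+11)-1/(s-8), ROC: -11 < Re(s) < 8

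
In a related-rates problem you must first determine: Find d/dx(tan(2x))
Chain rule: d/dx[tan(u)] = sec²(u)·u' where u = 2x
u' = 2

Answer: 2·sec²(2x)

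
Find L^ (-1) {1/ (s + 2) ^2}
L^(-1){1/(s-a)^n}=t^(n-1)·e^(at)/(n-1)!
Here a=-2, n=2: t^1·e^(-2t)/1

Answer: t·e^(-2t)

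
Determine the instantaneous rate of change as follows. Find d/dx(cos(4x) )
Chain rule: d/dx[cos(u)] = -sin(u)·u' where u = 4x
u' = 4

Answer: -4·sin(4x)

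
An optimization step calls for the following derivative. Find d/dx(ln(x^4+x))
Chain rule: d/dx[ln(u)] = u'/u where u = x^4 + x
u' = 4x^3 + 1

Answer: (4x^3 + 1)/(x^4 + x)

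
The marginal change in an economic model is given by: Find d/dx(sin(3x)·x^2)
Product rule: (fg)'=f'g+fg'
f=sin(3x), f'=3·cos(3x)
g=x^2, g'=2x

Answer: 3·cos(3x)·x^2+2·sin(3x)·x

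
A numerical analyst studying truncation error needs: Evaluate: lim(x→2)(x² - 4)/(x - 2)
Factor: (x² - 4)=(x-2)(x + 2)
Cancel (x-2): lim(x→2) (x + 2)=4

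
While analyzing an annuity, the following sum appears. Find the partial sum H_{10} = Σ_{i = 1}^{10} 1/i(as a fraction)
H_10=1 + 1/2 + 1/3 + ... + 1/10
=7381/2520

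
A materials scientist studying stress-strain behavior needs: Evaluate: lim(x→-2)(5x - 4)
Polynomial is continuous, so substitute x = -2:
5·(-2)-4 = -14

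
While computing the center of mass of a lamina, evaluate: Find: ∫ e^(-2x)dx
Since d/dx[e^(-2x)] = -2e^(-2x), we get -1/2 e^(-2x)+C

Answer: (-1/2)e^(-2x)+C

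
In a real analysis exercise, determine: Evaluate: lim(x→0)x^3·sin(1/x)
Squeeze theorem: -|x^3| ≤ x^3·sin(1/x) ≤ |x^3|
Since x^3 → 0 as x → 0, by squeeze theorem the limit is 0

Answer: 0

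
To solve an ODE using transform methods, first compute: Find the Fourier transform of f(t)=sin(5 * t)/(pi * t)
sin(W * t)/(pi * t) = (W/pi) * sinc(W * t/pi) is the impulse response of the ideal low-pass filter with cutoff W (here W = 5).
Its Fourier transform is a rectangular function:
F(omega) = 1 for |omega| < 5, 0 otherwise

Answer: rect(omega/10) [i.e., 1 for |omega| < 5, 0 otherwise]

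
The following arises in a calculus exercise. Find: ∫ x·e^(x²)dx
Let u = x², du = 2x dx
∫ (1/2)e^u du = e^u/2+C

Answer: e^(x²)/2+C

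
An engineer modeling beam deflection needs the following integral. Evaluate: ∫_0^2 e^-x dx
Antiderivative: -e^-x
Evaluate: -(e^-2 - 1)

Answer: (e^-2 - 1)/(-1)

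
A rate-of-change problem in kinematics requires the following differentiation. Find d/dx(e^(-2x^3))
Chain rule: d/dx[e^u] = e^u · u' where u = -2x^3
u' = -6x^2

Answer: -6x^2·e^(-2x^3)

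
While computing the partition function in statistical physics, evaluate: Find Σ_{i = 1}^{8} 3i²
=3·n(n+1)(2n+1)/6=3·8·9·17/6=612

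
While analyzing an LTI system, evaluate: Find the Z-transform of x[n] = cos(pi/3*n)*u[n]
Z{cos(w0 * n) * u[n]} = z(z - cos(w0))/(z^2 - 2z * cos(w0) + 1)
With w0 = pi/3: X(z) = z(z - cos(pi/3))/(z^2 - 2z * cos(pi/3) + 1)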